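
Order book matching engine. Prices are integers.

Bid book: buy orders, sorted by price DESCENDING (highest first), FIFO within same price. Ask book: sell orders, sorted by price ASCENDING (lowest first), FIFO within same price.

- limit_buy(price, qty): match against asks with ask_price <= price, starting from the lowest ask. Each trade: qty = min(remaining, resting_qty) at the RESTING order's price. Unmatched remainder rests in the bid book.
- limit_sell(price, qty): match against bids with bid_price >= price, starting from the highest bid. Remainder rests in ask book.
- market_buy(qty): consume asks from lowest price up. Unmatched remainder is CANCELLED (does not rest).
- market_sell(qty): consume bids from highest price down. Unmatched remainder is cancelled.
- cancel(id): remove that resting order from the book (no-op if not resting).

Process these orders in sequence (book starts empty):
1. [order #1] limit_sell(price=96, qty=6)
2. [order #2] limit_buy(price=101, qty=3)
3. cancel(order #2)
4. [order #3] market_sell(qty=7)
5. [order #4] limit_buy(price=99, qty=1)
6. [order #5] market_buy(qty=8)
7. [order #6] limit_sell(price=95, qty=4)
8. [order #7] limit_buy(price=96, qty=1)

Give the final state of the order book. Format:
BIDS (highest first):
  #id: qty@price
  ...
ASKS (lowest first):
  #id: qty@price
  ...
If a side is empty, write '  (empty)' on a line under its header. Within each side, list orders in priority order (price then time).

Answer: BIDS (highest first):
  (empty)
ASKS (lowest first):
  #6: 3@95

Derivation:
After op 1 [order #1] limit_sell(price=96, qty=6): fills=none; bids=[-] asks=[#1:6@96]
After op 2 [order #2] limit_buy(price=101, qty=3): fills=#2x#1:3@96; bids=[-] asks=[#1:3@96]
After op 3 cancel(order #2): fills=none; bids=[-] asks=[#1:3@96]
After op 4 [order #3] market_sell(qty=7): fills=none; bids=[-] asks=[#1:3@96]
After op 5 [order #4] limit_buy(price=99, qty=1): fills=#4x#1:1@96; bids=[-] asks=[#1:2@96]
After op 6 [order #5] market_buy(qty=8): fills=#5x#1:2@96; bids=[-] asks=[-]
After op 7 [order #6] limit_sell(price=95, qty=4): fills=none; bids=[-] asks=[#6:4@95]
After op 8 [order #7] limit_buy(price=96, qty=1): fills=#7x#6:1@95; bids=[-] asks=[#6:3@95]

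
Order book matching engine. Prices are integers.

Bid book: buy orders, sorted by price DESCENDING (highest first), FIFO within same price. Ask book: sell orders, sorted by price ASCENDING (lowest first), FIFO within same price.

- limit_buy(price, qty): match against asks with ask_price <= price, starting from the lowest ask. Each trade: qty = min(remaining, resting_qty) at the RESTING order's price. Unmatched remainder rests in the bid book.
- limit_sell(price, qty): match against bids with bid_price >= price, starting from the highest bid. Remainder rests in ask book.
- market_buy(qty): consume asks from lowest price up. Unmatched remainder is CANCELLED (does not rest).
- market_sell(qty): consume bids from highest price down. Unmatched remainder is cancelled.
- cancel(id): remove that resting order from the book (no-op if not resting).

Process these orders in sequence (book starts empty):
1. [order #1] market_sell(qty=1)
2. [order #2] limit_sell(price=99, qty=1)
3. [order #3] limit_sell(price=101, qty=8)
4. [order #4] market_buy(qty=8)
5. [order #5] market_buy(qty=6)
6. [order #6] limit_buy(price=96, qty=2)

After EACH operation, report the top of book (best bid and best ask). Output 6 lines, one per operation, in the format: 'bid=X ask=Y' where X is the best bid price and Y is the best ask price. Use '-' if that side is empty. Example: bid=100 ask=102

After op 1 [order #1] market_sell(qty=1): fills=none; bids=[-] asks=[-]
After op 2 [order #2] limit_sell(price=99, qty=1): fills=none; bids=[-] asks=[#2:1@99]
After op 3 [order #3] limit_sell(price=101, qty=8): fills=none; bids=[-] asks=[#2:1@99 #3:8@101]
After op 4 [order #4] market_buy(qty=8): fills=#4x#2:1@99 #4x#3:7@101; bids=[-] asks=[#3:1@101]
After op 5 [order #5] market_buy(qty=6): fills=#5x#3:1@101; bids=[-] asks=[-]
After op 6 [order #6] limit_buy(price=96, qty=2): fills=none; bids=[#6:2@96] asks=[-]

Answer: bid=- ask=-
bid=- ask=99
bid=- ask=99
bid=- ask=101
bid=- ask=-
bid=96 ask=-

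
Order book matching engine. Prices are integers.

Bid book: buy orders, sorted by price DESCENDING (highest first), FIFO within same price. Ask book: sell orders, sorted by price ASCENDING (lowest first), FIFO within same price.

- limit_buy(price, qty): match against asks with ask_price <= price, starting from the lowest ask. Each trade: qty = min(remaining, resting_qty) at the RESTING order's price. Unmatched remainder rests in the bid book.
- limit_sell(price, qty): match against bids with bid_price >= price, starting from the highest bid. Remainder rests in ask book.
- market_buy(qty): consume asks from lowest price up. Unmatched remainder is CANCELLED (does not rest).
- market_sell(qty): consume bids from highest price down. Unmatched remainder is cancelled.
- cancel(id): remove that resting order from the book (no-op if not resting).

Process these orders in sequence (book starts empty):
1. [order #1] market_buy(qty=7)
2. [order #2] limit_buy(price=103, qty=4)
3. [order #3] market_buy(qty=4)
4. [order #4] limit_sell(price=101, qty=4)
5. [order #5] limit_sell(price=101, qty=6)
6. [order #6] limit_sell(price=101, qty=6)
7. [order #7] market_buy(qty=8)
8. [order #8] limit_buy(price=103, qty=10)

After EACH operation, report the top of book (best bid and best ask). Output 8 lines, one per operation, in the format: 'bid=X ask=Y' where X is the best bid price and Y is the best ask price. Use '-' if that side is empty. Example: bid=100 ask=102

After op 1 [order #1] market_buy(qty=7): fills=none; bids=[-] asks=[-]
After op 2 [order #2] limit_buy(price=103, qty=4): fills=none; bids=[#2:4@103] asks=[-]
After op 3 [order #3] market_buy(qty=4): fills=none; bids=[#2:4@103] asks=[-]
After op 4 [order #4] limit_sell(price=101, qty=4): fills=#2x#4:4@103; bids=[-] asks=[-]
After op 5 [order #5] limit_sell(price=101, qty=6): fills=none; bids=[-] asks=[#5:6@101]
After op 6 [order #6] limit_sell(price=101, qty=6): fills=none; bids=[-] asks=[#5:6@101 #6:6@101]
After op 7 [order #7] market_buy(qty=8): fills=#7x#5:6@101 #7x#6:2@101; bids=[-] asks=[#6:4@101]
After op 8 [order #8] limit_buy(price=103, qty=10): fills=#8x#6:4@101; bids=[#8:6@103] asks=[-]

Answer: bid=- ask=-
bid=103 ask=-
bid=103 ask=-
bid=- ask=-
bid=- ask=101
bid=- ask=101
bid=- ask=101
bid=103 ask=-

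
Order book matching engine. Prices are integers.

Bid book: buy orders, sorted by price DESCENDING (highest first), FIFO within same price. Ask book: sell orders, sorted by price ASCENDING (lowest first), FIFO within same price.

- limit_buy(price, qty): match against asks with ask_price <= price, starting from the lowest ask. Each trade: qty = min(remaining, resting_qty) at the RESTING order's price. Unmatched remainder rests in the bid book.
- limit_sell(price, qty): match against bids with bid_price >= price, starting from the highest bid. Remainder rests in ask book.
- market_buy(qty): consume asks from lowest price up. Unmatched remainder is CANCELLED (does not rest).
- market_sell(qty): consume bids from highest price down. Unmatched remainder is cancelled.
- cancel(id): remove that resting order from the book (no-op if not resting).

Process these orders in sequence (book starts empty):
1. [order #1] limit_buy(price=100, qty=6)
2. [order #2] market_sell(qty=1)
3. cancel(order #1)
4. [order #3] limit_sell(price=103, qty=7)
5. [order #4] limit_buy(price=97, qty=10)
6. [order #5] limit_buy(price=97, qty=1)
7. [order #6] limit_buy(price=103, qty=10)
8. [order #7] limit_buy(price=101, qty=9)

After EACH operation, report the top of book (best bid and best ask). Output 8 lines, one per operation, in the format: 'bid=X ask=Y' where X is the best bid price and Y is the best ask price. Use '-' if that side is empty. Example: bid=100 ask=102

After op 1 [order #1] limit_buy(price=100, qty=6): fills=none; bids=[#1:6@100] asks=[-]
After op 2 [order #2] market_sell(qty=1): fills=#1x#2:1@100; bids=[#1:5@100] asks=[-]
After op 3 cancel(order #1): fills=none; bids=[-] asks=[-]
After op 4 [order #3] limit_sell(price=103, qty=7): fills=none; bids=[-] asks=[#3:7@103]
After op 5 [order #4] limit_buy(price=97, qty=10): fills=none; bids=[#4:10@97] asks=[#3:7@103]
After op 6 [order #5] limit_buy(price=97, qty=1): fills=none; bids=[#4:10@97 #5:1@97] asks=[#3:7@103]
After op 7 [order #6] limit_buy(price=103, qty=10): fills=#6x#3:7@103; bids=[#6:3@103 #4:10@97 #5:1@97] asks=[-]
After op 8 [order #7] limit_buy(price=101, qty=9): fills=none; bids=[#6:3@103 #7:9@101 #4:10@97 #5:1@97] asks=[-]

Answer: bid=100 ask=-
bid=100 ask=-
bid=- ask=-
bid=- ask=103
bid=97 ask=103
bid=97 ask=103
bid=103 ask=-
bid=103 ask=-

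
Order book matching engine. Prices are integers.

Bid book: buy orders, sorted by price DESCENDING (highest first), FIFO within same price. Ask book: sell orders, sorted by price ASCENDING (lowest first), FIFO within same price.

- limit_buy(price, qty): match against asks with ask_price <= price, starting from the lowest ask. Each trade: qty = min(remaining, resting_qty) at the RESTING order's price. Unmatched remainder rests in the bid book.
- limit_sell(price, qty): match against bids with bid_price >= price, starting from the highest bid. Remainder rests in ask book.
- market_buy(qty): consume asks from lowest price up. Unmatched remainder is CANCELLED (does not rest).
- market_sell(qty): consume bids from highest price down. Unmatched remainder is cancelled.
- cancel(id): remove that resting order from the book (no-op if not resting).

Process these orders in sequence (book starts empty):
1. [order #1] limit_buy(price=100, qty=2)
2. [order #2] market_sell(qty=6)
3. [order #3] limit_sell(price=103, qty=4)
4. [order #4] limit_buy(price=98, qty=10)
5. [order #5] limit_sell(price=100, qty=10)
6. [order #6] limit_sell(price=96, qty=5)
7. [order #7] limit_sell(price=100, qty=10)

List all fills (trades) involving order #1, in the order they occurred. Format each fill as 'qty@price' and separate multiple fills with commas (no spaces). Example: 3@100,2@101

After op 1 [order #1] limit_buy(price=100, qty=2): fills=none; bids=[#1:2@100] asks=[-]
After op 2 [order #2] market_sell(qty=6): fills=#1x#2:2@100; bids=[-] asks=[-]
After op 3 [order #3] limit_sell(price=103, qty=4): fills=none; bids=[-] asks=[#3:4@103]
After op 4 [order #4] limit_buy(price=98, qty=10): fills=none; bids=[#4:10@98] asks=[#3:4@103]
After op 5 [order #5] limit_sell(price=100, qty=10): fills=none; bids=[#4:10@98] asks=[#5:10@100 #3:4@103]
After op 6 [order #6] limit_sell(price=96, qty=5): fills=#4x#6:5@98; bids=[#4:5@98] asks=[#5:10@100 #3:4@103]
After op 7 [order #7] limit_sell(price=100, qty=10): fills=none; bids=[#4:5@98] asks=[#5:10@100 #7:10@100 #3:4@103]

Answer: 2@100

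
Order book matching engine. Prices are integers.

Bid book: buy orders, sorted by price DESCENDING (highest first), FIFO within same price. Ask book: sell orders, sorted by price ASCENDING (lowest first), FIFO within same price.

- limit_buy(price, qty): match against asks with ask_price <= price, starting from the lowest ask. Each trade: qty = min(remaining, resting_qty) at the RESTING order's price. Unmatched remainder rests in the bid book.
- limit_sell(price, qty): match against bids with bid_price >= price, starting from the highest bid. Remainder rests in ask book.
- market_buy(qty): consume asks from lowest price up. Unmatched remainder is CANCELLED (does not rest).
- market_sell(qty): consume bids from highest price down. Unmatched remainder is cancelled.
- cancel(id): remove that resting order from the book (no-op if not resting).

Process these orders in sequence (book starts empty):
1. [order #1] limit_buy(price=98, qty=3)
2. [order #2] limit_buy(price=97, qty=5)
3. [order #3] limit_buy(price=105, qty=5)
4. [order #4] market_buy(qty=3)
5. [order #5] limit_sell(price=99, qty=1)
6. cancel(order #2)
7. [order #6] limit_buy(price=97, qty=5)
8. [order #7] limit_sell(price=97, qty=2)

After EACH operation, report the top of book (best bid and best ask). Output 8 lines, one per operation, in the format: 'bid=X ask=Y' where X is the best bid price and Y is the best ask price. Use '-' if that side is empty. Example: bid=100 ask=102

Answer: bid=98 ask=-
bid=98 ask=-
bid=105 ask=-
bid=105 ask=-
bid=105 ask=-
bid=105 ask=-
bid=105 ask=-
bid=105 ask=-

Derivation:
After op 1 [order #1] limit_buy(price=98, qty=3): fills=none; bids=[#1:3@98] asks=[-]
After op 2 [order #2] limit_buy(price=97, qty=5): fills=none; bids=[#1:3@98 #2:5@97] asks=[-]
After op 3 [order #3] limit_buy(price=105, qty=5): fills=none; bids=[#3:5@105 #1:3@98 #2:5@97] asks=[-]
After op 4 [order #4] market_buy(qty=3): fills=none; bids=[#3:5@105 #1:3@98 #2:5@97] asks=[-]
After op 5 [order #5] limit_sell(price=99, qty=1): fills=#3x#5:1@105; bids=[#3:4@105 #1:3@98 #2:5@97] asks=[-]
After op 6 cancel(order #2): fills=none; bids=[#3:4@105 #1:3@98] asks=[-]
After op 7 [order #6] limit_buy(price=97, qty=5): fills=none; bids=[#3:4@105 #1:3@98 #6:5@97] asks=[-]
After op 8 [order #7] limit_sell(price=97, qty=2): fills=#3x#7:2@105; bids=[#3:2@105 #1:3@98 #6:5@97] asks=[-]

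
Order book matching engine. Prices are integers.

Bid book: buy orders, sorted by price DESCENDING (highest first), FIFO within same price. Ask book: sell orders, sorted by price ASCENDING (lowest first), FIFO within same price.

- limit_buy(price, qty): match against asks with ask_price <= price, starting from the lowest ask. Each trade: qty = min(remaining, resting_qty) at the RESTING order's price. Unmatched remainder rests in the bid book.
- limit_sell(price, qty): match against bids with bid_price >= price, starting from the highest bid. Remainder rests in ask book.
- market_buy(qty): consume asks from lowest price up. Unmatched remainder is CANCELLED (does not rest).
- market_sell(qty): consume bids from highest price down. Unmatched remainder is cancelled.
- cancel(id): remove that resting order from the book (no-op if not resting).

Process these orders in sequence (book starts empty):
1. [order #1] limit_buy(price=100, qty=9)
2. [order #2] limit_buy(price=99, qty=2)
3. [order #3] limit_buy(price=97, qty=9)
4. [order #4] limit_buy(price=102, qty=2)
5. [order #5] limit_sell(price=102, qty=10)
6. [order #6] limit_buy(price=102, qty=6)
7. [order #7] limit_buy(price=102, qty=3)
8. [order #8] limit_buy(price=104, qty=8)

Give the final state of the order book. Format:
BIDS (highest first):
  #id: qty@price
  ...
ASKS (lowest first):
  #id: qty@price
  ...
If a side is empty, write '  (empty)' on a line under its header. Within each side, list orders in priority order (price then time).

Answer: BIDS (highest first):
  #8: 8@104
  #7: 1@102
  #1: 9@100
  #2: 2@99
  #3: 9@97
ASKS (lowest first):
  (empty)

Derivation:
After op 1 [order #1] limit_buy(price=100, qty=9): fills=none; bids=[#1:9@100] asks=[-]
After op 2 [order #2] limit_buy(price=99, qty=2): fills=none; bids=[#1:9@100 #2:2@99] asks=[-]
After op 3 [order #3] limit_buy(price=97, qty=9): fills=none; bids=[#1:9@100 #2:2@99 #3:9@97] asks=[-]
After op 4 [order #4] limit_buy(price=102, qty=2): fills=none; bids=[#4:2@102 #1:9@100 #2:2@99 #3:9@97] asks=[-]
After op 5 [order #5] limit_sell(price=102, qty=10): fills=#4x#5:2@102; bids=[#1:9@100 #2:2@99 #3:9@97] asks=[#5:8@102]
After op 6 [order #6] limit_buy(price=102, qty=6): fills=#6x#5:6@102; bids=[#1:9@100 #2:2@99 #3:9@97] asks=[#5:2@102]
After op 7 [order #7] limit_buy(price=102, qty=3): fills=#7x#5:2@102; bids=[#7:1@102 #1:9@100 #2:2@99 #3:9@97] asks=[-]
After op 8 [order #8] limit_buy(price=104, qty=8): fills=none; bids=[#8:8@104 #7:1@102 #1:9@100 #2:2@99 #3:9@97] asks=[-]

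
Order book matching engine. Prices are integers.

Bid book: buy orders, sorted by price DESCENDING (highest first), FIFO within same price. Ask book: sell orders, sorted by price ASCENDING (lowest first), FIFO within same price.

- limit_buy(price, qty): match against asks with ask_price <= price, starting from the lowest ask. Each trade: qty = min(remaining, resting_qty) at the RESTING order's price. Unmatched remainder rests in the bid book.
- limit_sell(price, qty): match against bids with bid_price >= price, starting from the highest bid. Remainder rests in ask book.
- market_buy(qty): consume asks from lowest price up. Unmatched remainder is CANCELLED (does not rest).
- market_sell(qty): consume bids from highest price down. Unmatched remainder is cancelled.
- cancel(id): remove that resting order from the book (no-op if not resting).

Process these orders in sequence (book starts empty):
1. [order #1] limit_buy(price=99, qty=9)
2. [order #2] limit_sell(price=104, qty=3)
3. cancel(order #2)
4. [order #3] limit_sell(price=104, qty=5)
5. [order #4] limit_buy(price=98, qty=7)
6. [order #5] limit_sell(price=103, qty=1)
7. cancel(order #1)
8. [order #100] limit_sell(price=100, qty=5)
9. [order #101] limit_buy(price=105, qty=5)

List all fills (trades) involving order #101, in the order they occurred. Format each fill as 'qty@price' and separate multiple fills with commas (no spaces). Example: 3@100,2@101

After op 1 [order #1] limit_buy(price=99, qty=9): fills=none; bids=[#1:9@99] asks=[-]
After op 2 [order #2] limit_sell(price=104, qty=3): fills=none; bids=[#1:9@99] asks=[#2:3@104]
After op 3 cancel(order #2): fills=none; bids=[#1:9@99] asks=[-]
After op 4 [order #3] limit_sell(price=104, qty=5): fills=none; bids=[#1:9@99] asks=[#3:5@104]
After op 5 [order #4] limit_buy(price=98, qty=7): fills=none; bids=[#1:9@99 #4:7@98] asks=[#3:5@104]
After op 6 [order #5] limit_sell(price=103, qty=1): fills=none; bids=[#1:9@99 #4:7@98] asks=[#5:1@103 #3:5@104]
After op 7 cancel(order #1): fills=none; bids=[#4:7@98] asks=[#5:1@103 #3:5@104]
After op 8 [order #100] limit_sell(price=100, qty=5): fills=none; bids=[#4:7@98] asks=[#100:5@100 #5:1@103 #3:5@104]
After op 9 [order #101] limit_buy(price=105, qty=5): fills=#101x#100:5@100; bids=[#4:7@98] asks=[#5:1@103 #3:5@104]

Answer: 5@100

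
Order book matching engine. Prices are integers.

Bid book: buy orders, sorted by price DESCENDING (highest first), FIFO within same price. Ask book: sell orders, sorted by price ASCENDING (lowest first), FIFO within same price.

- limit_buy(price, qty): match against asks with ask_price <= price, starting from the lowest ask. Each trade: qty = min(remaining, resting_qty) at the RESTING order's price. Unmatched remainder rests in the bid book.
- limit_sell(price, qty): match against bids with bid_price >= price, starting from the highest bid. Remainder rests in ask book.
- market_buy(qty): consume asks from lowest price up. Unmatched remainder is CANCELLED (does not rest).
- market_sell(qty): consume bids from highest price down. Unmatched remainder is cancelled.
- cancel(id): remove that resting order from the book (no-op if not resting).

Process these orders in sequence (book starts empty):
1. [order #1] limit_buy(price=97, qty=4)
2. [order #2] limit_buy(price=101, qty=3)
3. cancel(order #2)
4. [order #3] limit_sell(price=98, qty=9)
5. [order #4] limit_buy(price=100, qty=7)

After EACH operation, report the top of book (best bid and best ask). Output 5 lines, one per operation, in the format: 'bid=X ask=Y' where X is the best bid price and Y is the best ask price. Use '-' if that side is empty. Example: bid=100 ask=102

Answer: bid=97 ask=-
bid=101 ask=-
bid=97 ask=-
bid=97 ask=98
bid=97 ask=98

Derivation:
After op 1 [order #1] limit_buy(price=97, qty=4): fills=none; bids=[#1:4@97] asks=[-]
After op 2 [order #2] limit_buy(price=101, qty=3): fills=none; bids=[#2:3@101 #1:4@97] asks=[-]
After op 3 cancel(order #2): fills=none; bids=[#1:4@97] asks=[-]
After op 4 [order #3] limit_sell(price=98, qty=9): fills=none; bids=[#1:4@97] asks=[#3:9@98]
After op 5 [order #4] limit_buy(price=100, qty=7): fills=#4x#3:7@98; bids=[#1:4@97] asks=[#3:2@98]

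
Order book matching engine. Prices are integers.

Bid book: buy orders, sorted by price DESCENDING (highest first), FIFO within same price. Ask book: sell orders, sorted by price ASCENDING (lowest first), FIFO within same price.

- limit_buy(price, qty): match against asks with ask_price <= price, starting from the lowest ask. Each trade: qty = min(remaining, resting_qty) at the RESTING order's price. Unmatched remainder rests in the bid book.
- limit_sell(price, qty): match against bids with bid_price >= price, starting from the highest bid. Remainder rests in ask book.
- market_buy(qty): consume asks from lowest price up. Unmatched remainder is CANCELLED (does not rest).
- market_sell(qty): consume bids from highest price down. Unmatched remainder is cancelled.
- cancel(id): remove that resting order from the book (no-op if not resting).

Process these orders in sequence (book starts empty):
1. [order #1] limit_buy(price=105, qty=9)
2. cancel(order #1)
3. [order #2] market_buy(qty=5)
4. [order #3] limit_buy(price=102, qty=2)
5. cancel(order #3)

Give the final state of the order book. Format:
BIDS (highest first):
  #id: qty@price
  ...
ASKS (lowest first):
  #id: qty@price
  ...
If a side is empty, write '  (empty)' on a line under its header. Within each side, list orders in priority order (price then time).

Answer: BIDS (highest first):
  (empty)
ASKS (lowest first):
  (empty)

Derivation:
After op 1 [order #1] limit_buy(price=105, qty=9): fills=none; bids=[#1:9@105] asks=[-]
After op 2 cancel(order #1): fills=none; bids=[-] asks=[-]
After op 3 [order #2] market_buy(qty=5): fills=none; bids=[-] asks=[-]
After op 4 [order #3] limit_buy(price=102, qty=2): fills=none; bids=[#3:2@102] asks=[-]
After op 5 cancel(order #3): fills=none; bids=[-] asks=[-]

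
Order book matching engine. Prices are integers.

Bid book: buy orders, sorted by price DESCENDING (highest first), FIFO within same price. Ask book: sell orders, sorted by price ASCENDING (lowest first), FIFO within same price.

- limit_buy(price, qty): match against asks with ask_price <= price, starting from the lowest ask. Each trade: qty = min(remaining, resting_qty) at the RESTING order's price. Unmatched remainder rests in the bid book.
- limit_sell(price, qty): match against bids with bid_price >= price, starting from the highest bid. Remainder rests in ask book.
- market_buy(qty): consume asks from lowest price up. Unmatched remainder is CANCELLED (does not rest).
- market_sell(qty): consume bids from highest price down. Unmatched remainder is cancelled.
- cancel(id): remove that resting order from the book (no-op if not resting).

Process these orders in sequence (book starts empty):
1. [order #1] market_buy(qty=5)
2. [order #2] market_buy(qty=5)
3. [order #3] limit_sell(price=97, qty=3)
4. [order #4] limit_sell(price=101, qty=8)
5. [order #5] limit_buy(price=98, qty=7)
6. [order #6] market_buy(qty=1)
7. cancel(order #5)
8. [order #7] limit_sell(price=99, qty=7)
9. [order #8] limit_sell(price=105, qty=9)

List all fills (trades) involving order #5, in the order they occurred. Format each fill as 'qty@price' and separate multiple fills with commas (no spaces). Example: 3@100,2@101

Answer: 3@97

Derivation:
After op 1 [order #1] market_buy(qty=5): fills=none; bids=[-] asks=[-]
After op 2 [order #2] market_buy(qty=5): fills=none; bids=[-] asks=[-]
After op 3 [order #3] limit_sell(price=97, qty=3): fills=none; bids=[-] asks=[#3:3@97]
After op 4 [order #4] limit_sell(price=101, qty=8): fills=none; bids=[-] asks=[#3:3@97 #4:8@101]
After op 5 [order #5] limit_buy(price=98, qty=7): fills=#5x#3:3@97; bids=[#5:4@98] asks=[#4:8@101]
After op 6 [order #6] market_buy(qty=1): fills=#6x#4:1@101; bids=[#5:4@98] asks=[#4:7@101]
After op 7 cancel(order #5): fills=none; bids=[-] asks=[#4:7@101]
After op 8 [order #7] limit_sell(price=99, qty=7): fills=none; bids=[-] asks=[#7:7@99 #4:7@101]
After op 9 [order #8] limit_sell(price=105, qty=9): fills=none; bids=[-] asks=[#7:7@99 #4:7@101 #8:9@105]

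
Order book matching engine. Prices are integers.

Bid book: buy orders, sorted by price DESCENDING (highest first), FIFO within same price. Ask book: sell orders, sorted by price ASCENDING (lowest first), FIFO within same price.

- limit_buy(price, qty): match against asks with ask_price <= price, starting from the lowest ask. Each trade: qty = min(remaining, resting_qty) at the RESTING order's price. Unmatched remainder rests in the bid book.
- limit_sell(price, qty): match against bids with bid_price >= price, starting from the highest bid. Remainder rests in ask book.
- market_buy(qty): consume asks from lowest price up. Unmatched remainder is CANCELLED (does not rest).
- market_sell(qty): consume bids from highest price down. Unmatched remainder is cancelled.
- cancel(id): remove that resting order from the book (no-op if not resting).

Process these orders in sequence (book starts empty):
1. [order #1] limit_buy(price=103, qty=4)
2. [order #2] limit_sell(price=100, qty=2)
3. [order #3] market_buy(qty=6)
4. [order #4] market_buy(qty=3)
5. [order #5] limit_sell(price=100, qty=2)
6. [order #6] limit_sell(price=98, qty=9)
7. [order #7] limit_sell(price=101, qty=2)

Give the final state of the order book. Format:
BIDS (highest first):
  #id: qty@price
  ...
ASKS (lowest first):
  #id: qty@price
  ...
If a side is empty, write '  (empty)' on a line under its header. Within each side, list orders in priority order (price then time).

Answer: BIDS (highest first):
  (empty)
ASKS (lowest first):
  #6: 9@98
  #7: 2@101

Derivation:
After op 1 [order #1] limit_buy(price=103, qty=4): fills=none; bids=[#1:4@103] asks=[-]
After op 2 [order #2] limit_sell(price=100, qty=2): fills=#1x#2:2@103; bids=[#1:2@103] asks=[-]
After op 3 [order #3] market_buy(qty=6): fills=none; bids=[#1:2@103] asks=[-]
After op 4 [order #4] market_buy(qty=3): fills=none; bids=[#1:2@103] asks=[-]
After op 5 [order #5] limit_sell(price=100, qty=2): fills=#1x#5:2@103; bids=[-] asks=[-]
After op 6 [order #6] limit_sell(price=98, qty=9): fills=none; bids=[-] asks=[#6:9@98]
After op 7 [order #7] limit_sell(price=101, qty=2): fills=none; bids=[-] asks=[#6:9@98 #7:2@101]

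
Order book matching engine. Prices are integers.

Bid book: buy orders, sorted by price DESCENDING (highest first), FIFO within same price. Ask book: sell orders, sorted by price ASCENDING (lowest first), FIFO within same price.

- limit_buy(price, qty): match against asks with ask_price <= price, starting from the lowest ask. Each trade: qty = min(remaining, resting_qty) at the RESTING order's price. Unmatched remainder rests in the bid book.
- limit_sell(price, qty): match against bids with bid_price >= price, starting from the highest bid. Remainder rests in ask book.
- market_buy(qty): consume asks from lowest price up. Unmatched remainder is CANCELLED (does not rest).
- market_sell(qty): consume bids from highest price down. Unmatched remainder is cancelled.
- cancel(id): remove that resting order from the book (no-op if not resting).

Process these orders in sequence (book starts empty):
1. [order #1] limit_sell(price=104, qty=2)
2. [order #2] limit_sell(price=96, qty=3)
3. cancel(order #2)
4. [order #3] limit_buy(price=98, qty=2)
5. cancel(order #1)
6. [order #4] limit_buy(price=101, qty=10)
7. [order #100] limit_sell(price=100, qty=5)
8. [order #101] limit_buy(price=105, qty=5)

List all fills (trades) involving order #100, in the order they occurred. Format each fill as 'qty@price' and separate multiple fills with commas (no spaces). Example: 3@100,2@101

After op 1 [order #1] limit_sell(price=104, qty=2): fills=none; bids=[-] asks=[#1:2@104]
After op 2 [order #2] limit_sell(price=96, qty=3): fills=none; bids=[-] asks=[#2:3@96 #1:2@104]
After op 3 cancel(order #2): fills=none; bids=[-] asks=[#1:2@104]
After op 4 [order #3] limit_buy(price=98, qty=2): fills=none; bids=[#3:2@98] asks=[#1:2@104]
After op 5 cancel(order #1): fills=none; bids=[#3:2@98] asks=[-]
After op 6 [order #4] limit_buy(price=101, qty=10): fills=none; bids=[#4:10@101 #3:2@98] asks=[-]
After op 7 [order #100] limit_sell(price=100, qty=5): fills=#4x#100:5@101; bids=[#4:5@101 #3:2@98] asks=[-]
After op 8 [order #101] limit_buy(price=105, qty=5): fills=none; bids=[#101:5@105 #4:5@101 #3:2@98] asks=[-]

Answer: 5@101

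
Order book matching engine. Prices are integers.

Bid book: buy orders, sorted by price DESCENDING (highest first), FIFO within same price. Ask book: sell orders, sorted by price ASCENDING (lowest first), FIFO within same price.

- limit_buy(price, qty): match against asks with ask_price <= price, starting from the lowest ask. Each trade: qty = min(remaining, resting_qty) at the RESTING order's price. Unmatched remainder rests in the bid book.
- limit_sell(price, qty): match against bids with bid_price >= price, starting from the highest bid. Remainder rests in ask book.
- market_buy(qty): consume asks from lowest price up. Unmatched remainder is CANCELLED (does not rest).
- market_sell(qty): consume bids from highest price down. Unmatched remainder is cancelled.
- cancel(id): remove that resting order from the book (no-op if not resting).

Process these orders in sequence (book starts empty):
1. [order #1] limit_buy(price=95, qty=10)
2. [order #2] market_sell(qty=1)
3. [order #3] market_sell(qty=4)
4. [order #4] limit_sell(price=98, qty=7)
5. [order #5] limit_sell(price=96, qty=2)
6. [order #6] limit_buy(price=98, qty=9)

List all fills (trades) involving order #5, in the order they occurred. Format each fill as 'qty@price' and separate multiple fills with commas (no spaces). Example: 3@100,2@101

Answer: 2@96

Derivation:
After op 1 [order #1] limit_buy(price=95, qty=10): fills=none; bids=[#1:10@95] asks=[-]
After op 2 [order #2] market_sell(qty=1): fills=#1x#2:1@95; bids=[#1:9@95] asks=[-]
After op 3 [order #3] market_sell(qty=4): fills=#1x#3:4@95; bids=[#1:5@95] asks=[-]
After op 4 [order #4] limit_sell(price=98, qty=7): fills=none; bids=[#1:5@95] asks=[#4:7@98]
After op 5 [order #5] limit_sell(price=96, qty=2): fills=none; bids=[#1:5@95] asks=[#5:2@96 #4:7@98]
After op 6 [order #6] limit_buy(price=98, qty=9): fills=#6x#5:2@96 #6x#4:7@98; bids=[#1:5@95] asks=[-]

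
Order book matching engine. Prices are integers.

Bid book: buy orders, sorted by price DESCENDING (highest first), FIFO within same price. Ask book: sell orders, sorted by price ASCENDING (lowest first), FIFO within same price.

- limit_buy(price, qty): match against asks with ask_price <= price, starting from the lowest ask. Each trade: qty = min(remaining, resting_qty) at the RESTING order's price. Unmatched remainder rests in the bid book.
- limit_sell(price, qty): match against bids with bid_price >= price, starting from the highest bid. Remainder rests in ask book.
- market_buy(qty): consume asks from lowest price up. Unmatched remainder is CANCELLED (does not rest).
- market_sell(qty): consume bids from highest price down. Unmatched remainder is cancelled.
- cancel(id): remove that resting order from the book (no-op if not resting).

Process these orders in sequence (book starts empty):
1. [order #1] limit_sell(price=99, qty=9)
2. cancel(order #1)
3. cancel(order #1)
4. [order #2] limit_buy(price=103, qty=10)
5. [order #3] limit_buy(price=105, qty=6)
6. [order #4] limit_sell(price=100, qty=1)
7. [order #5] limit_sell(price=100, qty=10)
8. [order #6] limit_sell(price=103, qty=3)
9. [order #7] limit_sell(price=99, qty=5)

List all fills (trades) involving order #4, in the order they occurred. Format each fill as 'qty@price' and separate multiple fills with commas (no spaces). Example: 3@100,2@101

Answer: 1@105

Derivation:
After op 1 [order #1] limit_sell(price=99, qty=9): fills=none; bids=[-] asks=[#1:9@99]
After op 2 cancel(order #1): fills=none; bids=[-] asks=[-]
After op 3 cancel(order #1): fills=none; bids=[-] asks=[-]
After op 4 [order #2] limit_buy(price=103, qty=10): fills=none; bids=[#2:10@103] asks=[-]
After op 5 [order #3] limit_buy(price=105, qty=6): fills=none; bids=[#3:6@105 #2:10@103] asks=[-]
After op 6 [order #4] limit_sell(price=100, qty=1): fills=#3x#4:1@105; bids=[#3:5@105 #2:10@103] asks=[-]
After op 7 [order #5] limit_sell(price=100, qty=10): fills=#3x#5:5@105 #2x#5:5@103; bids=[#2:5@103] asks=[-]
After op 8 [order #6] limit_sell(price=103, qty=3): fills=#2x#6:3@103; bids=[#2:2@103] asks=[-]
After op 9 [order #7] limit_sell(price=99, qty=5): fills=#2x#7:2@103; bids=[-] asks=[#7:3@99]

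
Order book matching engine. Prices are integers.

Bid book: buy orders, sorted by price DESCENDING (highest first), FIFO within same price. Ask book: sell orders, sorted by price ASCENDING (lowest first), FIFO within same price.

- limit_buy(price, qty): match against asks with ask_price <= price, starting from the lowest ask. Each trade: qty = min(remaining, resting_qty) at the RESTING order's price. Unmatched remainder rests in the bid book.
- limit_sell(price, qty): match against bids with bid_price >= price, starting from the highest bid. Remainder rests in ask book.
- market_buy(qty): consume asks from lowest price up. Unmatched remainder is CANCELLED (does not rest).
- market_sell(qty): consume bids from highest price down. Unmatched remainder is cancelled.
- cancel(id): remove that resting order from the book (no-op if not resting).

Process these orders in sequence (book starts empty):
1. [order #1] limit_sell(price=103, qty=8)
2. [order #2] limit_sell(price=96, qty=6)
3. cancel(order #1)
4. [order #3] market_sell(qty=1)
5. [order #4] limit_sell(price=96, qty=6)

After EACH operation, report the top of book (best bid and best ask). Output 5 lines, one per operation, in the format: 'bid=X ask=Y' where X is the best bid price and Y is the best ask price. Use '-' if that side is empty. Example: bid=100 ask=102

Answer: bid=- ask=103
bid=- ask=96
bid=- ask=96
bid=- ask=96
bid=- ask=96

Derivation:
After op 1 [order #1] limit_sell(price=103, qty=8): fills=none; bids=[-] asks=[#1:8@103]
After op 2 [order #2] limit_sell(price=96, qty=6): fills=none; bids=[-] asks=[#2:6@96 #1:8@103]
After op 3 cancel(order #1): fills=none; bids=[-] asks=[#2:6@96]
After op 4 [order #3] market_sell(qty=1): fills=none; bids=[-] asks=[#2:6@96]
After op 5 [order #4] limit_sell(price=96, qty=6): fills=none; bids=[-] asks=[#2:6@96 #4:6@96]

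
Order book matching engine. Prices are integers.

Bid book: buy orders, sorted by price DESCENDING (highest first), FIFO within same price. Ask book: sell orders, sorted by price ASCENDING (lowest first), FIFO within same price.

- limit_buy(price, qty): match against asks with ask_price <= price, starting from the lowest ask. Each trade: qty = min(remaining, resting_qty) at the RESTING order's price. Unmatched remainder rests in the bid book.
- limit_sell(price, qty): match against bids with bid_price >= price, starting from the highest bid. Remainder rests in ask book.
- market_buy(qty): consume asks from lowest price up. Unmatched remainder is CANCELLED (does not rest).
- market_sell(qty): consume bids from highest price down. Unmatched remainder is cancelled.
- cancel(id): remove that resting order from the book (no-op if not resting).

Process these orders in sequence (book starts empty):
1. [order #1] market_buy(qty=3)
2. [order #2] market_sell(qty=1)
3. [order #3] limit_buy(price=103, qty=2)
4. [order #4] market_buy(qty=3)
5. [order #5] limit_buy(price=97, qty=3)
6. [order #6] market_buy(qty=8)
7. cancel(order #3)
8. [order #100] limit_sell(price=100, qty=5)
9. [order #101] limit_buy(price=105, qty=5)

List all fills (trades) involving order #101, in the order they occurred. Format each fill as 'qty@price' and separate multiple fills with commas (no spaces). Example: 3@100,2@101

After op 1 [order #1] market_buy(qty=3): fills=none; bids=[-] asks=[-]
After op 2 [order #2] market_sell(qty=1): fills=none; bids=[-] asks=[-]
After op 3 [order #3] limit_buy(price=103, qty=2): fills=none; bids=[#3:2@103] asks=[-]
After op 4 [order #4] market_buy(qty=3): fills=none; bids=[#3:2@103] asks=[-]
After op 5 [order #5] limit_buy(price=97, qty=3): fills=none; bids=[#3:2@103 #5:3@97] asks=[-]
After op 6 [order #6] market_buy(qty=8): fills=none; bids=[#3:2@103 #5:3@97] asks=[-]
After op 7 cancel(order #3): fills=none; bids=[#5:3@97] asks=[-]
After op 8 [order #100] limit_sell(price=100, qty=5): fills=none; bids=[#5:3@97] asks=[#100:5@100]
After op 9 [order #101] limit_buy(price=105, qty=5): fills=#101x#100:5@100; bids=[#5:3@97] asks=[-]

Answer: 5@100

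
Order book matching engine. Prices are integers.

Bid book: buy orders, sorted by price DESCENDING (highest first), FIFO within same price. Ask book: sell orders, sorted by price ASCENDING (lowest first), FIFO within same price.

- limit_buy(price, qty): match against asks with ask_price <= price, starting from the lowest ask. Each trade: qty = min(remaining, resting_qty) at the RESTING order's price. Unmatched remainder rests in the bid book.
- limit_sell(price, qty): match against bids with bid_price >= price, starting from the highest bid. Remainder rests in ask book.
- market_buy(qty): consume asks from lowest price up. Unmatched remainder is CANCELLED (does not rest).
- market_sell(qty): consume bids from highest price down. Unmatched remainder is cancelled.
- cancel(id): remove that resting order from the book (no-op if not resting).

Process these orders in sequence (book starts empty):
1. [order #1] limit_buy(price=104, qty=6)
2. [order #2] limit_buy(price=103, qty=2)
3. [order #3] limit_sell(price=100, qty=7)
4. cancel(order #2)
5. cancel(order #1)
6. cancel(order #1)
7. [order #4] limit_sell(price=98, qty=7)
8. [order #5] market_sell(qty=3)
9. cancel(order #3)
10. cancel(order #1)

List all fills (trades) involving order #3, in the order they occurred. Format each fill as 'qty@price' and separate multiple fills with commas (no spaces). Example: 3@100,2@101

After op 1 [order #1] limit_buy(price=104, qty=6): fills=none; bids=[#1:6@104] asks=[-]
After op 2 [order #2] limit_buy(price=103, qty=2): fills=none; bids=[#1:6@104 #2:2@103] asks=[-]
After op 3 [order #3] limit_sell(price=100, qty=7): fills=#1x#3:6@104 #2x#3:1@103; bids=[#2:1@103] asks=[-]
After op 4 cancel(order #2): fills=none; bids=[-] asks=[-]
After op 5 cancel(order #1): fills=none; bids=[-] asks=[-]
After op 6 cancel(order #1): fills=none; bids=[-] asks=[-]
After op 7 [order #4] limit_sell(price=98, qty=7): fills=none; bids=[-] asks=[#4:7@98]
After op 8 [order #5] market_sell(qty=3): fills=none; bids=[-] asks=[#4:7@98]
After op 9 cancel(order #3): fills=none; bids=[-] asks=[#4:7@98]
After op 10 cancel(order #1): fills=none; bids=[-] asks=[#4:7@98]

Answer: 6@104,1@103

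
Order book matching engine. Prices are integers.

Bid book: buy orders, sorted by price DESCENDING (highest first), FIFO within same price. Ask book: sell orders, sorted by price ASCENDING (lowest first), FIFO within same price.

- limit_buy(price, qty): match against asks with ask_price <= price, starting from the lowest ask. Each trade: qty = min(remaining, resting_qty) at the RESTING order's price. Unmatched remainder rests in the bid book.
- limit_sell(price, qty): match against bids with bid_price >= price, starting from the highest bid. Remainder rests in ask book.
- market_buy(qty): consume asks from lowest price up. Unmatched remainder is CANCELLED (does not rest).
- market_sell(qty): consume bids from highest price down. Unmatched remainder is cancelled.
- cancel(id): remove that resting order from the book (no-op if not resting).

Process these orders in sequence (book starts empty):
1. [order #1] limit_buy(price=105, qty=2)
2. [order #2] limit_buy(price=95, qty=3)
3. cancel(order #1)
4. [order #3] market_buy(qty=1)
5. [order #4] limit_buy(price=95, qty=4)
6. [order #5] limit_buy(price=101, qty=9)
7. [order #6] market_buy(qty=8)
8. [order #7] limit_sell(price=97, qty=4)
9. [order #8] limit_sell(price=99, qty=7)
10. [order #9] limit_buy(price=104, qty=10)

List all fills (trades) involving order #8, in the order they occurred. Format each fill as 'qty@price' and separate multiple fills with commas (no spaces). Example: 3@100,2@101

Answer: 5@101,2@99

Derivation:
After op 1 [order #1] limit_buy(price=105, qty=2): fills=none; bids=[#1:2@105] asks=[-]
After op 2 [order #2] limit_buy(price=95, qty=3): fills=none; bids=[#1:2@105 #2:3@95] asks=[-]
After op 3 cancel(order #1): fills=none; bids=[#2:3@95] asks=[-]
After op 4 [order #3] market_buy(qty=1): fills=none; bids=[#2:3@95] asks=[-]
After op 5 [order #4] limit_buy(price=95, qty=4): fills=none; bids=[#2:3@95 #4:4@95] asks=[-]
After op 6 [order #5] limit_buy(price=101, qty=9): fills=none; bids=[#5:9@101 #2:3@95 #4:4@95] asks=[-]
After op 7 [order #6] market_buy(qty=8): fills=none; bids=[#5:9@101 #2:3@95 #4:4@95] asks=[-]
After op 8 [order #7] limit_sell(price=97, qty=4): fills=#5x#7:4@101; bids=[#5:5@101 #2:3@95 #4:4@95] asks=[-]
After op 9 [order #8] limit_sell(price=99, qty=7): fills=#5x#8:5@101; bids=[#2:3@95 #4:4@95] asks=[#8:2@99]
After op 10 [order #9] limit_buy(price=104, qty=10): fills=#9x#8:2@99; bids=[#9:8@104 #2:3@95 #4:4@95] asks=[-]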